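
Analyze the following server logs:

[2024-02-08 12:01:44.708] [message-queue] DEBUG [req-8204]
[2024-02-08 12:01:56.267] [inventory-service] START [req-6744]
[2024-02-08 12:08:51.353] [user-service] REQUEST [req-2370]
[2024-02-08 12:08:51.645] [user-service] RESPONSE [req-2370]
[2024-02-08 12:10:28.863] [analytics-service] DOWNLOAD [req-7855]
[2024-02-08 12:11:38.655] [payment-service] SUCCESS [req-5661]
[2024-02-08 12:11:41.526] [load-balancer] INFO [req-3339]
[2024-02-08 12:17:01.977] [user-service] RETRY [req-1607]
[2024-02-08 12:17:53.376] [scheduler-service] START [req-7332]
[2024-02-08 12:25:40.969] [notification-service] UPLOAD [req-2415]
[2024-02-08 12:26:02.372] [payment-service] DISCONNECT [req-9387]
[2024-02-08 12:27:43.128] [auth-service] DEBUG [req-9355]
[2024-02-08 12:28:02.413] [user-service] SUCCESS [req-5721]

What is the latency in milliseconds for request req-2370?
292

To calculate latency:

1. Find REQUEST with id req-2370: 2024-02-08 12:08:51.353
2. Find RESPONSE with id req-2370: 2024-02-08 12:08:51.645
3. Latency: 2024-02-08 12:08:51.645 - 2024-02-08 12:08:51.353 = 292ms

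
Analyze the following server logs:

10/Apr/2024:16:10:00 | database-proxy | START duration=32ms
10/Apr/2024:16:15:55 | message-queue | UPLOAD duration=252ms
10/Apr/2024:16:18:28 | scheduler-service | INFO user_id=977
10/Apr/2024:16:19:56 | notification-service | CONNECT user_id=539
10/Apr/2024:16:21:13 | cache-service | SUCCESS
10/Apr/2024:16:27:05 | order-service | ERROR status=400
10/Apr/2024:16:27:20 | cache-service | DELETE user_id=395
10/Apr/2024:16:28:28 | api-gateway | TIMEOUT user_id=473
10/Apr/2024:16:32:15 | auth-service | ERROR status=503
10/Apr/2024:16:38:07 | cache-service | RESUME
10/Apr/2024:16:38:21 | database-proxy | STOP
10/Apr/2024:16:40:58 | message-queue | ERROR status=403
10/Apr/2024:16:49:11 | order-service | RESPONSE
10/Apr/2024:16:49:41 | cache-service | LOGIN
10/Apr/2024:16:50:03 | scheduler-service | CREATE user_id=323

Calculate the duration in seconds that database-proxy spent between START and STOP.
1701

To calculate state duration:

1. Find START event for database-proxy: 10/Apr/2024:16:10:00
2. Find STOP event for database-proxy: 10/Apr/2024:16:38:21
3. Calculate duration: 10/Apr/2024:16:38:21 - 10/Apr/2024:16:10:00 = 1701 seconds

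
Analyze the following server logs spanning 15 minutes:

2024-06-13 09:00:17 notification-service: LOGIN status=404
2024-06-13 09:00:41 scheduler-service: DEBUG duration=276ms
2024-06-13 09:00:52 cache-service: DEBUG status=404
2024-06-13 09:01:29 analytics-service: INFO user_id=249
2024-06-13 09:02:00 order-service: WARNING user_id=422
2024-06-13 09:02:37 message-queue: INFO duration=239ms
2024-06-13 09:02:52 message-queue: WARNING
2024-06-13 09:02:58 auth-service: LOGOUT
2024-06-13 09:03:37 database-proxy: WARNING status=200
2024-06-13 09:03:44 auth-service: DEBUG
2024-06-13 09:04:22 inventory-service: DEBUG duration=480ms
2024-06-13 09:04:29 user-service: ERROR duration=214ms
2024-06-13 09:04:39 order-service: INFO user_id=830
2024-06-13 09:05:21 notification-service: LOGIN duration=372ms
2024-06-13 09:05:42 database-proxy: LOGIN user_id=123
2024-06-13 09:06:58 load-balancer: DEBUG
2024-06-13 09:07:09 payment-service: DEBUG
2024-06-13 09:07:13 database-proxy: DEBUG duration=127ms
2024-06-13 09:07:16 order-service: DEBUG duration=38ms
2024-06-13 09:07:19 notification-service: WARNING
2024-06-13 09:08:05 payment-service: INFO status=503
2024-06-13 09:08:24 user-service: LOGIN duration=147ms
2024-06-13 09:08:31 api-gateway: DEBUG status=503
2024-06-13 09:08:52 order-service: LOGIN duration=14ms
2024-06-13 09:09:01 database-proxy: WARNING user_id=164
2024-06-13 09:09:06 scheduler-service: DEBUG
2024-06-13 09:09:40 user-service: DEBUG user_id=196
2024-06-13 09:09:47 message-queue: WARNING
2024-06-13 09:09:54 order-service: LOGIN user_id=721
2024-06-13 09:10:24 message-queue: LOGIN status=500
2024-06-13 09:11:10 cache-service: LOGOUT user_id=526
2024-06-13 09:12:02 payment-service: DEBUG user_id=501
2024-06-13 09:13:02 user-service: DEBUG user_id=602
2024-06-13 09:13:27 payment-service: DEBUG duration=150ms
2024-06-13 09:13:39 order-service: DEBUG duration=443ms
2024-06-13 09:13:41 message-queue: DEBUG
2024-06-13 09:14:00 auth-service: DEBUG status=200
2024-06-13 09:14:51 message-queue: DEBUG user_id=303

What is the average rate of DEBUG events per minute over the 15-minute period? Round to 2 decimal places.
1.2

To calculate the rate:

1. Count total DEBUG events: 18
2. Total time period: 15 minutes
3. Rate = 18 / 15 = 1.2 events per minute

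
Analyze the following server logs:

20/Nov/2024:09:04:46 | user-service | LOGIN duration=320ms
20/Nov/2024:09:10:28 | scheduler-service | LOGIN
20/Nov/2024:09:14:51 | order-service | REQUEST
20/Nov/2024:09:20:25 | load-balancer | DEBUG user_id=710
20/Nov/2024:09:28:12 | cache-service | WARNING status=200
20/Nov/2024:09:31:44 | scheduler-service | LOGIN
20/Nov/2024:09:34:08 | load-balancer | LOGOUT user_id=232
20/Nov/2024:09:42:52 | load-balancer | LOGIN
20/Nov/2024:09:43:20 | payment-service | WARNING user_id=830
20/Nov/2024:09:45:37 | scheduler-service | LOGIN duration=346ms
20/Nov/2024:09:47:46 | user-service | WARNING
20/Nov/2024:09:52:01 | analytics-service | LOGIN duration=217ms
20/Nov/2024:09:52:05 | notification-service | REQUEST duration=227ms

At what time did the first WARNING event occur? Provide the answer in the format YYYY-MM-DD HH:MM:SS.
2024-11-20 09:28:12

To find the first event:

1. Filter for all WARNING events
2. Sort by timestamp
3. Select the first one
4. Timestamp: 2024-11-20 09:28:12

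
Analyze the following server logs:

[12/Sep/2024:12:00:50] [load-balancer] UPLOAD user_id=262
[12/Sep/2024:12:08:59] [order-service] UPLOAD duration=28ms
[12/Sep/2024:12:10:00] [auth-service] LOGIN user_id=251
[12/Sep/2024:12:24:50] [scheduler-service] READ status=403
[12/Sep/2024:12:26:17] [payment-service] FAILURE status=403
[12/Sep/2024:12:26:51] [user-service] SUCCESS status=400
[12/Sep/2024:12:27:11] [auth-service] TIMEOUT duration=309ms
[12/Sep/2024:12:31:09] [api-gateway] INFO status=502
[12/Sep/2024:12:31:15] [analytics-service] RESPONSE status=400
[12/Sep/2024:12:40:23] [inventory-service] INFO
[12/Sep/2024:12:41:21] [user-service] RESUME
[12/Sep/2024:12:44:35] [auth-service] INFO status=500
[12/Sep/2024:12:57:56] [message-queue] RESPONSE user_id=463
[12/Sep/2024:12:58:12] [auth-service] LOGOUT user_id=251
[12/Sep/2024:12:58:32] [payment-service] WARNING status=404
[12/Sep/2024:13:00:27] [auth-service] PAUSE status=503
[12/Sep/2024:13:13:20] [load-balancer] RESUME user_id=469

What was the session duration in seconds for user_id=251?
2892

To calculate session duration:

1. Find LOGIN event for user_id=251: 12/Sep/2024:12:10:00
2. Find LOGOUT event for user_id=251: 12/Sep/2024:12:58:12
3. Session duration: 12/Sep/2024:12:58:12 - 12/Sep/2024:12:10:00 = 2892 seconds (48 minutes)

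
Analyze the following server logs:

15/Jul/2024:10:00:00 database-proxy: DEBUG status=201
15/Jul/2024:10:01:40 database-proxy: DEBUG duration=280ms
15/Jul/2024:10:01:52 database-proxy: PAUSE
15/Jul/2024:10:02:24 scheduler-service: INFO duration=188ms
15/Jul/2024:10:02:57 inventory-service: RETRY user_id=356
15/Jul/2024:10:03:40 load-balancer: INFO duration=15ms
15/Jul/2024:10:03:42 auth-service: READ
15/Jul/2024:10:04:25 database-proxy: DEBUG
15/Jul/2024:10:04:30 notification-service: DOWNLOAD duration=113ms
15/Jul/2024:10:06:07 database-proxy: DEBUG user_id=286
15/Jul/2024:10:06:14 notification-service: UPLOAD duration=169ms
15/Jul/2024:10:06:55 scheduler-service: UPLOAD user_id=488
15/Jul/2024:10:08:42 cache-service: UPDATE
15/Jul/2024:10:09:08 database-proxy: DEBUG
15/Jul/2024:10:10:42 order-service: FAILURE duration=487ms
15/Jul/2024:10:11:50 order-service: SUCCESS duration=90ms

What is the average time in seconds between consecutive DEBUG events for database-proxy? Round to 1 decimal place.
137.0

To calculate average interval:

1. Find all DEBUG events for database-proxy in order
2. Calculate time gaps between consecutive events
3. Compute mean of gaps: 548 / 4 = 137.0 seconds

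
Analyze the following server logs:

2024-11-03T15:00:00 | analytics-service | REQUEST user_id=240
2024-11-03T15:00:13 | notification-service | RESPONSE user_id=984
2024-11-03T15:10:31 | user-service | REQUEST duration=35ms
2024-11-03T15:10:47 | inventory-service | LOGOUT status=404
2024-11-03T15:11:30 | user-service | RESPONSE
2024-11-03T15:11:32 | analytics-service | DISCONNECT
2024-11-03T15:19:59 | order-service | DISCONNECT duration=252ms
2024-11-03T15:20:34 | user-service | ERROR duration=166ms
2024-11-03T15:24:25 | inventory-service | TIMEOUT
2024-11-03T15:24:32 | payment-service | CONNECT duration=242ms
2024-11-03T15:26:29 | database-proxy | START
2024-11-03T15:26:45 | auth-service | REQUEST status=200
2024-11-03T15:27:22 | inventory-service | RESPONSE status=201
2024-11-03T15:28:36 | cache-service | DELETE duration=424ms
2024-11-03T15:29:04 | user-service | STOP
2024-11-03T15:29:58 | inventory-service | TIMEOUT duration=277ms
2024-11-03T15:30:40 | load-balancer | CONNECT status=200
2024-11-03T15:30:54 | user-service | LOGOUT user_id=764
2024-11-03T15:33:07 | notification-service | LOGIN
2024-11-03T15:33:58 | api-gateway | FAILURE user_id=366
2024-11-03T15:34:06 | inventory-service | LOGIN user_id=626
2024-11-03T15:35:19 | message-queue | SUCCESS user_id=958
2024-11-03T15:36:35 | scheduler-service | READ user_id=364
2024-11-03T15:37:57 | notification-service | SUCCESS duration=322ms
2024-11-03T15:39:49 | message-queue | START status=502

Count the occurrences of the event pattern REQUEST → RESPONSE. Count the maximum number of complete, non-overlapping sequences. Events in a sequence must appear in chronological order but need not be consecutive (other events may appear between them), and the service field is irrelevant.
3

To count sequences:

1. Look for pattern: REQUEST → RESPONSE
2. Greedily scan the log in chronological order, matching each sequence element in turn (ignoring service)
3. Each time the full pattern completes, increment the count and restart matching from the next event
4. Complete non-overlapping sequences found: 3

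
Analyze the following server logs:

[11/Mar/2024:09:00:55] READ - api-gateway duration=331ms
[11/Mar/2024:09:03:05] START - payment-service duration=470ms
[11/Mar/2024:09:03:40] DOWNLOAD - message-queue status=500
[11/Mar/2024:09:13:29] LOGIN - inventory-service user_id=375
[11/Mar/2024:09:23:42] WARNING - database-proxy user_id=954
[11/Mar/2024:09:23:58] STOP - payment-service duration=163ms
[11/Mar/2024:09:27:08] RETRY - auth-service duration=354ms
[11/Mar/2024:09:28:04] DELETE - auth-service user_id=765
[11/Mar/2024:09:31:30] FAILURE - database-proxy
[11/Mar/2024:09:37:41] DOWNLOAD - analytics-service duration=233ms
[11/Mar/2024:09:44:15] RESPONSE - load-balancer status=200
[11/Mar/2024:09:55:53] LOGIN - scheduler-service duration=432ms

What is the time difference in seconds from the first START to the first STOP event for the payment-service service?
1253

To find the time between events:

1. Locate the first START event for payment-service: 11/Mar/2024:09:03:05
2. Locate the first STOP event for payment-service: 11/Mar/2024:09:23:58
3. Calculate the difference: 11/Mar/2024:09:23:58 - 11/Mar/2024:09:03:05 = 1253 seconds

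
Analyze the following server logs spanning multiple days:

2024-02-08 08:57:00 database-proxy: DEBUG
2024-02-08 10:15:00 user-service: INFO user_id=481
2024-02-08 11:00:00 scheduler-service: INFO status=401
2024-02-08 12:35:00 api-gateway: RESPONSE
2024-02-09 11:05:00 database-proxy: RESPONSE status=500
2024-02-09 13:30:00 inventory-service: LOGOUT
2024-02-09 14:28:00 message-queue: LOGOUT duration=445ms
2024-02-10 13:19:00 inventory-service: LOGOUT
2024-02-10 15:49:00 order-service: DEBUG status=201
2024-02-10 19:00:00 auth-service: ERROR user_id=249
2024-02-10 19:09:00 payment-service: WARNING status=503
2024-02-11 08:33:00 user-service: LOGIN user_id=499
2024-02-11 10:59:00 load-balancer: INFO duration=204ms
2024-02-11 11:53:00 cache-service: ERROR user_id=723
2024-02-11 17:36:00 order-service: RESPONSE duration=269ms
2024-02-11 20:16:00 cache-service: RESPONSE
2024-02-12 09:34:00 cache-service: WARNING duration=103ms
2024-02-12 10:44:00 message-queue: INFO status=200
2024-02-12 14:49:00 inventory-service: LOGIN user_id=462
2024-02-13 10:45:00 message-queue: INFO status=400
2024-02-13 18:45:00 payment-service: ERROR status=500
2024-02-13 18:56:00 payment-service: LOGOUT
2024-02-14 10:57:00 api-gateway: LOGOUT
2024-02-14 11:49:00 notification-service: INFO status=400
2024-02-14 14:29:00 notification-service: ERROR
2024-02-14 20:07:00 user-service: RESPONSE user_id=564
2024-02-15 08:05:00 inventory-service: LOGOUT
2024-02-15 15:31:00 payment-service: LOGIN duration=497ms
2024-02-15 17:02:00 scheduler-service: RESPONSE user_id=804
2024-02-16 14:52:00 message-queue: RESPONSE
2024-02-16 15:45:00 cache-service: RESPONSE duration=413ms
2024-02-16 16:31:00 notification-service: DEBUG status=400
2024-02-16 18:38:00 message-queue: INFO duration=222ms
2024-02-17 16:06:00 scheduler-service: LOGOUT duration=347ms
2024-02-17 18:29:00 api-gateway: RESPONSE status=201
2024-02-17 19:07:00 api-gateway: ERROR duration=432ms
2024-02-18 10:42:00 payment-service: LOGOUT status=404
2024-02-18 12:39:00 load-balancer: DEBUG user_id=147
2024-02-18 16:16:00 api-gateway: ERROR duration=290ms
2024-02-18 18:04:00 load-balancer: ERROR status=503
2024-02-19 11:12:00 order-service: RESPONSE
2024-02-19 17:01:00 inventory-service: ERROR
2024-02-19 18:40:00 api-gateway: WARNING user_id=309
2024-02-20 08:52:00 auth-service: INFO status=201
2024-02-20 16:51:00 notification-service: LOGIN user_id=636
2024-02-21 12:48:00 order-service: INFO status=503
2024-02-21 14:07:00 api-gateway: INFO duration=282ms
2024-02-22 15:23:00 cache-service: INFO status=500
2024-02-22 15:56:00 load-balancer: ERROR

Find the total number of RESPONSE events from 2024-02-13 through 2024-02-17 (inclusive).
5

To filter by date range:

1. Date range: 2024-02-13 through 2024-02-17, both dates inclusive
2. Filter for RESPONSE events whose date falls in this range
3. Count matching events: 5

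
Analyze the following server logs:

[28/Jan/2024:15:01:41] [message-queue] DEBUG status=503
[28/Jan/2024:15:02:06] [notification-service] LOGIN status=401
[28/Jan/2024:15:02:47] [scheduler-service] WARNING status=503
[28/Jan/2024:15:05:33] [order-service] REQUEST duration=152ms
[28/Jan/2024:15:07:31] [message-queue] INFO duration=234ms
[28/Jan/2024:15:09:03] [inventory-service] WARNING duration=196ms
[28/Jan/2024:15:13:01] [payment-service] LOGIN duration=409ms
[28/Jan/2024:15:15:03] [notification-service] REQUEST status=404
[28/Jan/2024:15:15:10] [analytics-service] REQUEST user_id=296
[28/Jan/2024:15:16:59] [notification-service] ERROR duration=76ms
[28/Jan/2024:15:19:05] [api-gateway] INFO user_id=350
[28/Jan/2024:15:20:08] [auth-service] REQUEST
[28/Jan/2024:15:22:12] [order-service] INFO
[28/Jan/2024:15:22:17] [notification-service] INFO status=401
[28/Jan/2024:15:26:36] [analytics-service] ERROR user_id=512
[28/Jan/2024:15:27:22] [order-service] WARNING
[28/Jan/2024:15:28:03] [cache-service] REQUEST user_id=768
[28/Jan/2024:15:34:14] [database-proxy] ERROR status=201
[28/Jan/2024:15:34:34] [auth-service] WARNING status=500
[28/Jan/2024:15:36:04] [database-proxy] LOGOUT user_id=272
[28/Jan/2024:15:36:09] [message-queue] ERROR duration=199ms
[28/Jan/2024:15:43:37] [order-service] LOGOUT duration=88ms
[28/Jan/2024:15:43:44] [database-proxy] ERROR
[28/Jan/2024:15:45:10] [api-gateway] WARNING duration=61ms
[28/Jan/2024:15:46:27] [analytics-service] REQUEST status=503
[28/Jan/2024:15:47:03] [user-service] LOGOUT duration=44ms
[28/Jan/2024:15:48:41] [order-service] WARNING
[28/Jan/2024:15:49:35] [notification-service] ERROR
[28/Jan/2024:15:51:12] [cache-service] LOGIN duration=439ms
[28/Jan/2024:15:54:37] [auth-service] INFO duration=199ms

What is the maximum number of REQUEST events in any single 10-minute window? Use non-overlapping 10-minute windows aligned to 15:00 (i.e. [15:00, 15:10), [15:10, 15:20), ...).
2

To find the burst window:

1. Divide the log period into non-overlapping 10-minute windows starting at 15:00
2. Count REQUEST events in each window
3. Find the window with maximum count
4. Maximum events in a window: 2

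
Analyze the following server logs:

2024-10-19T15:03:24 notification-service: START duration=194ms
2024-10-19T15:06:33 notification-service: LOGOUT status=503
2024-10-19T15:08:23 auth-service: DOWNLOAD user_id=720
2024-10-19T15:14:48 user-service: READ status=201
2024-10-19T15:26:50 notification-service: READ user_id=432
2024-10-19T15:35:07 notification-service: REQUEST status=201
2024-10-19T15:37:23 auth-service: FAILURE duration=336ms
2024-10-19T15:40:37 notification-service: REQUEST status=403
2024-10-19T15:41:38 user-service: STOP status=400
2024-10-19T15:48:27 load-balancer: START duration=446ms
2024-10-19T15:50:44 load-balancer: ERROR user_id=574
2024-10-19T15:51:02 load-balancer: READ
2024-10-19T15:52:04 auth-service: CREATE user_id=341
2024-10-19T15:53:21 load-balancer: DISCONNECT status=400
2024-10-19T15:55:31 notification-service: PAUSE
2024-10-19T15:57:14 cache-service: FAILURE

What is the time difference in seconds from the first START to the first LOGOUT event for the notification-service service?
189

To find the time between events:

1. Locate the first START event for notification-service: 2024-10-19T15:03:24
2. Locate the first LOGOUT event for notification-service: 2024-10-19T15:06:33
3. Calculate the difference: 2024-10-19T15:06:33 - 2024-10-19T15:03:24 = 189 seconds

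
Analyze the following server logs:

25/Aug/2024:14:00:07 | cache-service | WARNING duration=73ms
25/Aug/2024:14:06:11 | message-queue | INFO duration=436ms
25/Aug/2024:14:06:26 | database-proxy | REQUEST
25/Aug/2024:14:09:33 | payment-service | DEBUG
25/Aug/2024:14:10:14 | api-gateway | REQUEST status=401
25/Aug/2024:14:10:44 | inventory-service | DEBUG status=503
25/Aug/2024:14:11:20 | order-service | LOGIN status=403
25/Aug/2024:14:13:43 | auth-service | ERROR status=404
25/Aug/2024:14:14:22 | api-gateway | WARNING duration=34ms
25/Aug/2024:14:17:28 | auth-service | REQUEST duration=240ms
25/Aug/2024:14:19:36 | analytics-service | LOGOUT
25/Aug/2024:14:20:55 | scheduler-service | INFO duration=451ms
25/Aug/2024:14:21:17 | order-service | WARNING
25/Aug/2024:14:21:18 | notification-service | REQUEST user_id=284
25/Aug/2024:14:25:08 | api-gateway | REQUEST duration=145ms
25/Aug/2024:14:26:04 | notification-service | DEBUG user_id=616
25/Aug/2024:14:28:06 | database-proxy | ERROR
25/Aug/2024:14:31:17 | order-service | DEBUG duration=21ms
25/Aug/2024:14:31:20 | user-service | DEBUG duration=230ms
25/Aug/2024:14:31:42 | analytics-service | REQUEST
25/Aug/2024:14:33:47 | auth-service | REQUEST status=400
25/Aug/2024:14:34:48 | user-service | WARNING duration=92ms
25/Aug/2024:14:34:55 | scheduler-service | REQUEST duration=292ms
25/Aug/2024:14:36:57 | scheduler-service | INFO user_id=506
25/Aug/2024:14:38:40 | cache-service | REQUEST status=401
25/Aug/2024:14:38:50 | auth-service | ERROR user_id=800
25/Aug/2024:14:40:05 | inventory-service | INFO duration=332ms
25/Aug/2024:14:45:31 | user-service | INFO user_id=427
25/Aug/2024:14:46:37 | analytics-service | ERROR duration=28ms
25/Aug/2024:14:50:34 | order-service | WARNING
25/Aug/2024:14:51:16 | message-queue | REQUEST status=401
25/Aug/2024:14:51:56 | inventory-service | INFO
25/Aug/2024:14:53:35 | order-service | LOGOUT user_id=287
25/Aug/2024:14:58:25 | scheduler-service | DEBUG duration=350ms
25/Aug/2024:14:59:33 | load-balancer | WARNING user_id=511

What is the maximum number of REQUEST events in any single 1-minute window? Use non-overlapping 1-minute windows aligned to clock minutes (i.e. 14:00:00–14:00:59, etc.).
1

To find the burst window:

1. Divide the log period into non-overlapping 1-minute windows starting at 14:00
2. Count REQUEST events in each window
3. Find the window with maximum count
4. Maximum events in a window: 1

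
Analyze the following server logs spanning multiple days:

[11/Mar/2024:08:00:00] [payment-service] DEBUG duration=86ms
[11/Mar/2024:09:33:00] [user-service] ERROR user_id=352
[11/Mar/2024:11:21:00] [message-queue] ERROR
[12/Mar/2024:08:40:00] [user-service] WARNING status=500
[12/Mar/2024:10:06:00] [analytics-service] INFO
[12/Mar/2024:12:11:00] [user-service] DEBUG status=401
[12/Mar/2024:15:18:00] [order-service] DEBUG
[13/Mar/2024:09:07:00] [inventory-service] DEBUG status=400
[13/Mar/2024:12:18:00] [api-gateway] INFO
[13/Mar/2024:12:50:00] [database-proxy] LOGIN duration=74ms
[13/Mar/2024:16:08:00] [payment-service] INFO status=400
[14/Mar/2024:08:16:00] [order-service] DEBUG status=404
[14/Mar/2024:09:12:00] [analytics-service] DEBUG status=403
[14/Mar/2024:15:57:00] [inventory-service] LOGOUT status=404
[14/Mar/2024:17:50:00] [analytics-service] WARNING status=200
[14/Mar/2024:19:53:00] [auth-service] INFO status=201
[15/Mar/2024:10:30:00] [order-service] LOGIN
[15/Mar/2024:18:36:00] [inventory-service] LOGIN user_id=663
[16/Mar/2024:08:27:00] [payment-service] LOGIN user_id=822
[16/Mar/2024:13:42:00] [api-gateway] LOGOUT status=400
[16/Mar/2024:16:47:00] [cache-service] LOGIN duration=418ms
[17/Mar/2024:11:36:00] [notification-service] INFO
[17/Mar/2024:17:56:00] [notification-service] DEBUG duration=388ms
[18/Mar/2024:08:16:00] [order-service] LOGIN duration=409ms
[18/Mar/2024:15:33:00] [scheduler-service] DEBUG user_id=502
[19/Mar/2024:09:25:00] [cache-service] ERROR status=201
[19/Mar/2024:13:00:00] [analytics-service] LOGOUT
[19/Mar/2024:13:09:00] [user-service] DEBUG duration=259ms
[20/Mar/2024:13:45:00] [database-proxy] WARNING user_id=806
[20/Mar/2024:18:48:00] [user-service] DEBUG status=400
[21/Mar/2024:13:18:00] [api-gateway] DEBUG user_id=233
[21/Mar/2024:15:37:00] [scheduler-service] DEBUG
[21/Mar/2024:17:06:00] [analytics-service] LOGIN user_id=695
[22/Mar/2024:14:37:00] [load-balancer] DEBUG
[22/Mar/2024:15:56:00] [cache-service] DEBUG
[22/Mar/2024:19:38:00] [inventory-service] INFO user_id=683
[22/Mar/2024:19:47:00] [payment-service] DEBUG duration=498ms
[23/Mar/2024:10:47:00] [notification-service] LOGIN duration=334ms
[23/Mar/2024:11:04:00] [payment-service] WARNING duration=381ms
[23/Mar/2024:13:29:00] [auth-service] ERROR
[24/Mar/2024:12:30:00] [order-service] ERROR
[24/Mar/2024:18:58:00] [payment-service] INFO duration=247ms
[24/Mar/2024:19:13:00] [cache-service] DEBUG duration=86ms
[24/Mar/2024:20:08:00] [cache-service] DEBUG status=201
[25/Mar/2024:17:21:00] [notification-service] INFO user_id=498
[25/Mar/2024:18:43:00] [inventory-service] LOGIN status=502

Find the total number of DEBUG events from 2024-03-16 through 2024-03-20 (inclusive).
4

To filter by date range:

1. Date range: 2024-03-16 through 2024-03-20, both dates inclusive
2. Filter for DEBUG events whose date falls in this range
3. Count matching events: 4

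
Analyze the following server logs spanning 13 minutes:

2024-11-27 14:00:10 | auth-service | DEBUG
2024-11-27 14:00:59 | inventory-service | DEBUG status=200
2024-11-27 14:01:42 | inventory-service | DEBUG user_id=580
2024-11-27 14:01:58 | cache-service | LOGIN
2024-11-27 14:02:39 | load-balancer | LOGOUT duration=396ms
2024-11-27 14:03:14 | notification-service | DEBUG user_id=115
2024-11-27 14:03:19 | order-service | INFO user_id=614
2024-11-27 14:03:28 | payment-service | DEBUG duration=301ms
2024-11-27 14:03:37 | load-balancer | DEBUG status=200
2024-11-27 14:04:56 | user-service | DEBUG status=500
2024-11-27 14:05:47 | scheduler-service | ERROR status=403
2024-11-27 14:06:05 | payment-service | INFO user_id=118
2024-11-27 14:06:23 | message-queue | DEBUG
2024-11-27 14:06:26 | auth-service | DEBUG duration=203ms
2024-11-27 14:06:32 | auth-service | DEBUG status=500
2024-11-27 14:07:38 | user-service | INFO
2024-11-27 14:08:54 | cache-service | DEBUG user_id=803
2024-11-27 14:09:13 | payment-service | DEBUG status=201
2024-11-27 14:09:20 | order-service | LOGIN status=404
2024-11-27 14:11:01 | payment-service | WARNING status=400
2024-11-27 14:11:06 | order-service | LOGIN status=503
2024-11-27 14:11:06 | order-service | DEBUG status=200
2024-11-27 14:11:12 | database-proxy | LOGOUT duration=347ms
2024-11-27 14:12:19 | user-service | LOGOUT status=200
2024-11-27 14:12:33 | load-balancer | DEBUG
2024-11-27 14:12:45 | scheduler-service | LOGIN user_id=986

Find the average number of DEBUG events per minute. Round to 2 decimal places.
1.08

To calculate the rate:

1. Count total DEBUG events: 14
2. Total time period: 13 minutes
3. Rate = 14 / 13 = 1.08 events per minute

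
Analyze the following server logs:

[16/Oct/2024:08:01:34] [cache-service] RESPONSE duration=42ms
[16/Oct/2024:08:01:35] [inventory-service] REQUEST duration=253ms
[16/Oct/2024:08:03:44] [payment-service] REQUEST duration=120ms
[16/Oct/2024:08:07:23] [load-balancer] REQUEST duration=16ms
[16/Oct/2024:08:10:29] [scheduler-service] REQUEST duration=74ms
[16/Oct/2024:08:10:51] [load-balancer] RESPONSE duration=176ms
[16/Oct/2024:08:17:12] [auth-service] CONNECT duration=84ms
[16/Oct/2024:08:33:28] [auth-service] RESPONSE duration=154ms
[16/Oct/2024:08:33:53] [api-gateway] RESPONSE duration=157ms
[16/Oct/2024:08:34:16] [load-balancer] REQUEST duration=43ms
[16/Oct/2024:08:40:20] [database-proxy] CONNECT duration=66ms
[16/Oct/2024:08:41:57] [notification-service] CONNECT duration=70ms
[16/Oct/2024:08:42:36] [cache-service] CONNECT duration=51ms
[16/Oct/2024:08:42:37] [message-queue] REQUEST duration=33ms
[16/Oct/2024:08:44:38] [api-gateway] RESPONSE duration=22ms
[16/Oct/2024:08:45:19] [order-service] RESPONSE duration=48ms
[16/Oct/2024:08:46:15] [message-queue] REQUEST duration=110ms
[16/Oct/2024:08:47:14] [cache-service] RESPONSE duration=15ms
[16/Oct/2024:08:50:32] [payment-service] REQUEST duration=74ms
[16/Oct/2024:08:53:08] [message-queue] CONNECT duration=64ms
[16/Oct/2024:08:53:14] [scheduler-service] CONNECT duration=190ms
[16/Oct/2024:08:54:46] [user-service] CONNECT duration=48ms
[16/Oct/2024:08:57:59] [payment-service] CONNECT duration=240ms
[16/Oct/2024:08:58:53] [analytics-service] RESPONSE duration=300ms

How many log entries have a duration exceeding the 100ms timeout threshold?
9

To count timeouts:

1. Threshold: 100ms
2. Extract duration from each log entry
3. Count entries where duration > 100
4. Timeout count: 9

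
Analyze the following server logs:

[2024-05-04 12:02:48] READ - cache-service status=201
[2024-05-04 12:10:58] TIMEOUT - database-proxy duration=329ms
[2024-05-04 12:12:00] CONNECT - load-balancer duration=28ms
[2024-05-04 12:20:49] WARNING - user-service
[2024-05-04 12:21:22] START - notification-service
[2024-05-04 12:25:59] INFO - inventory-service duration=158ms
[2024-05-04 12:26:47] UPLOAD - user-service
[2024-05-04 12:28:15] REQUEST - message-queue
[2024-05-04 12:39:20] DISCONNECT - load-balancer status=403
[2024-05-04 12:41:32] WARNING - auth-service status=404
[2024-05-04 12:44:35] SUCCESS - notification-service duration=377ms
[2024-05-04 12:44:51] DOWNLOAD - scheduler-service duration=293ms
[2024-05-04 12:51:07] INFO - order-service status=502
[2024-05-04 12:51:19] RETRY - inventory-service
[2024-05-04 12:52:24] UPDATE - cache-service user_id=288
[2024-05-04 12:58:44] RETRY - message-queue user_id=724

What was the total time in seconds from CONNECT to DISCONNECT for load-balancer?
1640

To calculate state duration:

1. Find CONNECT event for load-balancer: 2024-05-04 12:12:00
2. Find DISCONNECT event for load-balancer: 2024-05-04 12:39:20
3. Calculate duration: 2024-05-04 12:39:20 - 2024-05-04 12:12:00 = 1640 seconds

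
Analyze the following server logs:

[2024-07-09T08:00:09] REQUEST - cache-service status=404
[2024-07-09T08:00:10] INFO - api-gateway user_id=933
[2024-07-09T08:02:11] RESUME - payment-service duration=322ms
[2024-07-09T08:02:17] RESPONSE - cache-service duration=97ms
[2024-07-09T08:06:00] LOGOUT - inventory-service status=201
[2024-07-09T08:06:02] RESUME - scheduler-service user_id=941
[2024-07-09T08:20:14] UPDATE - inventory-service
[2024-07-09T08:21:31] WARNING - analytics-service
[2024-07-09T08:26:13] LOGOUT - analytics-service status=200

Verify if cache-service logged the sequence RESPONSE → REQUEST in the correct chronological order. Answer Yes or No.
No

To verify sequence order:

1. Find all events in sequence RESPONSE → REQUEST for cache-service
2. Extract their timestamps
3. Check if timestamps are in ascending order
4. Result: No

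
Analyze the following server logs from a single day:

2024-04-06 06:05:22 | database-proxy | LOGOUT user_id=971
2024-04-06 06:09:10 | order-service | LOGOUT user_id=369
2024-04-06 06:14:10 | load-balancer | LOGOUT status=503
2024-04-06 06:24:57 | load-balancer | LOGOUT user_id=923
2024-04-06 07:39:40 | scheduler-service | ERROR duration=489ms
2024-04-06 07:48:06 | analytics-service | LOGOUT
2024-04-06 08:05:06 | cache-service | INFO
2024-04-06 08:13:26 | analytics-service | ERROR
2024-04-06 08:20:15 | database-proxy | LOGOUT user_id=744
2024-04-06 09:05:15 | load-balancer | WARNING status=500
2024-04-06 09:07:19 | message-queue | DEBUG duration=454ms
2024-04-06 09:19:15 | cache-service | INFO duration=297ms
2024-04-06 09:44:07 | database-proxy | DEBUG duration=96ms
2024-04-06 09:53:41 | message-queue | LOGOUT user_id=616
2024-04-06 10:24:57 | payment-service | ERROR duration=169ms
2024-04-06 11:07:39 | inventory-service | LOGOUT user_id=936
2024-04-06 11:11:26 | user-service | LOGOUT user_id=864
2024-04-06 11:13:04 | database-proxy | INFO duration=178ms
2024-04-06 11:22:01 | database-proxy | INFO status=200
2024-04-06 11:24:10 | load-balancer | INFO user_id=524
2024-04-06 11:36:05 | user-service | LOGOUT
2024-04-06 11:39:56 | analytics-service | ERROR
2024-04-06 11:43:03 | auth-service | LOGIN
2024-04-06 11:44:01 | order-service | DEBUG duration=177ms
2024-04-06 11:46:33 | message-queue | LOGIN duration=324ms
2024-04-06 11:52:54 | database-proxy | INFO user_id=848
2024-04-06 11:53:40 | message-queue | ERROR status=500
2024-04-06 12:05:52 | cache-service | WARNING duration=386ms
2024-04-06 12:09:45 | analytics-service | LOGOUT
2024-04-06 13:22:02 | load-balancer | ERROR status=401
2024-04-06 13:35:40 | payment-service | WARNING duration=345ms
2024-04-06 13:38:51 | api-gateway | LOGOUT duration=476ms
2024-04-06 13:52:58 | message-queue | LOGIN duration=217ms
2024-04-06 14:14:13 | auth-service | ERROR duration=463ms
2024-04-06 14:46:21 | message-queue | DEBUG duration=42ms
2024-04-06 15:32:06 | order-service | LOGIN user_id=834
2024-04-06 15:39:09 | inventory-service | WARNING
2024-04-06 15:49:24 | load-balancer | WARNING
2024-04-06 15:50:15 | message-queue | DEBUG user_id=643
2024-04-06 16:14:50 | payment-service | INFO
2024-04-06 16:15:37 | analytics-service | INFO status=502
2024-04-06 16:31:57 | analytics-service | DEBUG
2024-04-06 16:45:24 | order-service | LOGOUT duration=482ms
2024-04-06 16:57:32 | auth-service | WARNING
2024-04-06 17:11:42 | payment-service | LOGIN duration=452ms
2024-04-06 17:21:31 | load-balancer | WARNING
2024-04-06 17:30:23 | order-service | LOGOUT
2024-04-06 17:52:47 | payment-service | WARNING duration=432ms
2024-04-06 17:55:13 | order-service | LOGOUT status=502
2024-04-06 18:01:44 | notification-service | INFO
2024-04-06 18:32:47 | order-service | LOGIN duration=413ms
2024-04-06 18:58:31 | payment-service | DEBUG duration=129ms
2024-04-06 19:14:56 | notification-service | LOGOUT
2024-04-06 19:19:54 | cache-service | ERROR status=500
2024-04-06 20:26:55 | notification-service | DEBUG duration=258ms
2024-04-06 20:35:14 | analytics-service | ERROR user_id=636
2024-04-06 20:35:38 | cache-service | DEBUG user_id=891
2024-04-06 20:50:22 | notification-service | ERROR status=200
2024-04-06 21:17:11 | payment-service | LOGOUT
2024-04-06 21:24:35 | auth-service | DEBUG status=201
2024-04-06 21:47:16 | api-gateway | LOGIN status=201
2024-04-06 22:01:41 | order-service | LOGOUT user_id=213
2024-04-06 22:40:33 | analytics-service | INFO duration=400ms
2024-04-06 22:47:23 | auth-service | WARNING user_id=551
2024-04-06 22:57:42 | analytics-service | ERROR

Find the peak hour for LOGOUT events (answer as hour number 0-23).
6

To find the peak hour:

1. Group all LOGOUT events by hour
2. Count events in each hour
3. Find hour with maximum count
4. Peak hour: 6 (with 4 events)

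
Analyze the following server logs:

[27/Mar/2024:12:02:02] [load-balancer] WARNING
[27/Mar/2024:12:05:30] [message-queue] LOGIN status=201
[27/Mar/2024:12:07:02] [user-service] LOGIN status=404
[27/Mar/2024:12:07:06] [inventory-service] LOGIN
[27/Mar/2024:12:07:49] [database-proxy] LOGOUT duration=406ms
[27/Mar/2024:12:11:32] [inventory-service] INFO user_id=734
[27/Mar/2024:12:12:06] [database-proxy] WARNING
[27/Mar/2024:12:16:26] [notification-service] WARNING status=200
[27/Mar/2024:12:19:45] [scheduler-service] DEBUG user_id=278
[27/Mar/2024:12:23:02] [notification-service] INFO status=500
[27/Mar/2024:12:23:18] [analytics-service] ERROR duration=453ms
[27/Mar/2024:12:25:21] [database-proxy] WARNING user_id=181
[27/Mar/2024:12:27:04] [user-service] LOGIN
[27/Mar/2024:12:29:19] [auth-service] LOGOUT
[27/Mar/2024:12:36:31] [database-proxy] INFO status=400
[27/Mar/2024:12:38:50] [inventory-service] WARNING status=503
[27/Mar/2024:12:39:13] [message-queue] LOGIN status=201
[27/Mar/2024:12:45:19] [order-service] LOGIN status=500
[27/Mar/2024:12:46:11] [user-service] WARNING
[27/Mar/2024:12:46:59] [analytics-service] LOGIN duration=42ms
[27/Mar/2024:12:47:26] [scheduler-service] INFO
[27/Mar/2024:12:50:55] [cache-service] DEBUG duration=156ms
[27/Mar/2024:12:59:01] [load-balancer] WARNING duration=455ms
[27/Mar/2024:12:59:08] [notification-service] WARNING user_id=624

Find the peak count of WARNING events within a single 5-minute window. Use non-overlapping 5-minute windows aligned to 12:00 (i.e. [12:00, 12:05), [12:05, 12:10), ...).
2

To find the burst window:

1. Divide the log period into non-overlapping 5-minute windows starting at 12:00
2. Count WARNING events in each window
3. Find the window with maximum count
4. Maximum events in a window: 2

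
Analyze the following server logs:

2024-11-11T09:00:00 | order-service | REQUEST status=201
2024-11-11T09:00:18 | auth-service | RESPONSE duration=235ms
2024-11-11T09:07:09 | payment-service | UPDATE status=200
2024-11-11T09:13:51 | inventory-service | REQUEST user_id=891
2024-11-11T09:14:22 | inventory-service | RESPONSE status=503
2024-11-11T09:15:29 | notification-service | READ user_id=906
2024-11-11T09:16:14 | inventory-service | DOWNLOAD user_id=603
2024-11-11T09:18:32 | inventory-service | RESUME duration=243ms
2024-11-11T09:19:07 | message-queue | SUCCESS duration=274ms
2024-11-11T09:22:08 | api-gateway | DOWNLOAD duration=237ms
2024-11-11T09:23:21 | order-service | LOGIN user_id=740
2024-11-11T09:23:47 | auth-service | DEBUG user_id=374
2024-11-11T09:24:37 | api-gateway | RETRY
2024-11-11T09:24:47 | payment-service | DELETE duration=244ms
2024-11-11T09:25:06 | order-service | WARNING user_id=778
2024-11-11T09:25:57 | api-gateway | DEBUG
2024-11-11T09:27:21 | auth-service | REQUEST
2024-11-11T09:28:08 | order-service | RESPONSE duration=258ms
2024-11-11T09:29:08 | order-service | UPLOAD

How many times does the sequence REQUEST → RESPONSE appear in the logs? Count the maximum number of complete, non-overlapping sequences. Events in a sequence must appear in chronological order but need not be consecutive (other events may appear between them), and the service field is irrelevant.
3

To count sequences:

1. Look for pattern: REQUEST → RESPONSE
2. Greedily scan the log in chronological order, matching each sequence element in turn (ignoring service)
3. Each time the full pattern completes, increment the count and restart matching from the next event
4. Complete non-overlapping sequences found: 3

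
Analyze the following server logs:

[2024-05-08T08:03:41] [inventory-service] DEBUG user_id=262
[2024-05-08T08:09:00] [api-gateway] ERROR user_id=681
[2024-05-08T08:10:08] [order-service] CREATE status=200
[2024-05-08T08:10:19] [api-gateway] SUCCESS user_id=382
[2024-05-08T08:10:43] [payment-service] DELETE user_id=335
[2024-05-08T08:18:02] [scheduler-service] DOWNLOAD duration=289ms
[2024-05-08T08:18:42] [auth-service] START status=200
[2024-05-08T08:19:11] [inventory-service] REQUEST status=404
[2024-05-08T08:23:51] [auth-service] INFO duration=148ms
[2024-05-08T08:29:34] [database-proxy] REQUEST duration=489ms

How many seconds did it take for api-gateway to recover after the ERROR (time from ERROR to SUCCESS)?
79

To calculate recovery time:

1. Find ERROR event for api-gateway: 2024-05-08T08:09:00
2. Find next SUCCESS event for api-gateway: 2024-05-08T08:10:19
3. Recovery time: 2024-05-08T08:10:19 - 2024-05-08T08:09:00 = 79 seconds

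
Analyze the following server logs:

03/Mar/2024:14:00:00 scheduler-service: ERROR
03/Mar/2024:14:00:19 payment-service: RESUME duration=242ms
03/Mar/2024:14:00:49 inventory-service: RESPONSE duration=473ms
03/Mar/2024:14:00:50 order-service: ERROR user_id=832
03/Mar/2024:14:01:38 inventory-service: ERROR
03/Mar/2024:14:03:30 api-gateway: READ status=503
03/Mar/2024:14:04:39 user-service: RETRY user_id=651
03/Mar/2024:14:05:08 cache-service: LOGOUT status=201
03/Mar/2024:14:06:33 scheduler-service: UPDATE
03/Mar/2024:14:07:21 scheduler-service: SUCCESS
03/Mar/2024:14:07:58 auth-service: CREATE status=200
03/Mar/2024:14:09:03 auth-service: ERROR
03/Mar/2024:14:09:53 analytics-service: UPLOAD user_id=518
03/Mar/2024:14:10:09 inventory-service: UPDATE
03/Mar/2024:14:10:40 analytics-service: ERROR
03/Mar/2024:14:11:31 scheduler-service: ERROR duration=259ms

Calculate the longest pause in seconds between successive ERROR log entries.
445

To find the longest gap:

1. Extract all ERROR events in chronological order
2. Calculate time differences between consecutive events
3. Find the maximum difference
4. Longest gap: 445 seconds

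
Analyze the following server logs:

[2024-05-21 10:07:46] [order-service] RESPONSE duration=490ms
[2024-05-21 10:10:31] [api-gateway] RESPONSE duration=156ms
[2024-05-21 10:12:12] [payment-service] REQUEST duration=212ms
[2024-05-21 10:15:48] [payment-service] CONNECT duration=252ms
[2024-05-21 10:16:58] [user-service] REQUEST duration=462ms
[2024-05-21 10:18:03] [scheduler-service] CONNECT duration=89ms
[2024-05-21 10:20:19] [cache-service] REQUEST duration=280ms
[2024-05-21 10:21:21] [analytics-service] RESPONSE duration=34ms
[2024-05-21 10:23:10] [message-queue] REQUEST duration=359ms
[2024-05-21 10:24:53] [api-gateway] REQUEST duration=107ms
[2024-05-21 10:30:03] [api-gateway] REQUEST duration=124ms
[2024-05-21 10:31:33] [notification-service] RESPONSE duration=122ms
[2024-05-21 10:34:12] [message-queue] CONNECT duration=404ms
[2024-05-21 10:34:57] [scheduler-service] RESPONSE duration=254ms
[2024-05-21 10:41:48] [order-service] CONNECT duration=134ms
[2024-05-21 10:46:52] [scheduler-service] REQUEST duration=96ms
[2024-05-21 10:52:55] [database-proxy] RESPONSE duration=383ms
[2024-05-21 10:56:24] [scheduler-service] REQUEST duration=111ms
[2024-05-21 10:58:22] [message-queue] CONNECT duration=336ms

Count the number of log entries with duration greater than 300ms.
6

To count timeouts:

1. Threshold: 300ms
2. Extract duration from each log entry
3. Count entries where duration > 300
4. Timeout count: 6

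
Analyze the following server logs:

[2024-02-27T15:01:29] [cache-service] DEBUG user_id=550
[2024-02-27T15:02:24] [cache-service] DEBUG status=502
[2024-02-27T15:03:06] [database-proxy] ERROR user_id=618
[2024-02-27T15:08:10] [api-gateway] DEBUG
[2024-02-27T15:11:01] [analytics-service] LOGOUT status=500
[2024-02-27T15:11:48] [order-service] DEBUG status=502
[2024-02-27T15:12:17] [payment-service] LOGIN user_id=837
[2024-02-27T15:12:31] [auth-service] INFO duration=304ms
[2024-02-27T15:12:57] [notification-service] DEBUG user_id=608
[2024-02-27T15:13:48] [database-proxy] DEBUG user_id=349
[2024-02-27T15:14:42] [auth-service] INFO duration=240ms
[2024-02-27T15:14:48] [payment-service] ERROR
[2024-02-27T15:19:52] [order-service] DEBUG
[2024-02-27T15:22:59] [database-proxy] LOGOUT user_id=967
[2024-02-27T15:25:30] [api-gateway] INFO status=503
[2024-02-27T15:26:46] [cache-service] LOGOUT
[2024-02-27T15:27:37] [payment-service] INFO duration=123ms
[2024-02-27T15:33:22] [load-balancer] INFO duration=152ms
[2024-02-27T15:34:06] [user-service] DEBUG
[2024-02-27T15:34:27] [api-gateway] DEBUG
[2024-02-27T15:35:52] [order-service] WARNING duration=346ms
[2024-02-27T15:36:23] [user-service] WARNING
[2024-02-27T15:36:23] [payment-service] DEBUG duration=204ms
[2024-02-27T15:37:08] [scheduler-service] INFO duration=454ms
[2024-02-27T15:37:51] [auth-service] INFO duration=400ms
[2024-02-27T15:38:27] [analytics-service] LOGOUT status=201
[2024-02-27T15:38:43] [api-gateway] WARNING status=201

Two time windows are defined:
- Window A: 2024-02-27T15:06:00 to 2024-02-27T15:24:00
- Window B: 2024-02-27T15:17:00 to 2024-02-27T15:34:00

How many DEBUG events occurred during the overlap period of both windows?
1

To find overlap events:

1. Window A: 2024-02-27T15:06:00 to 2024-02-27T15:24:00
2. Window B: 2024-02-27T15:17:00 to 2024-02-27T15:34:00
3. Overlap period: 2024-02-27T15:17:00 to 2024-02-27T15:24:00
4. Count DEBUG events in overlap: 1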